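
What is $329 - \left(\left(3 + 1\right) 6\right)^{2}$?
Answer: $-247$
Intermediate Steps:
$329 - \left(\left(3 + 1\right) 6\right)^{2} = 329 - \left(4 \cdot 6\right)^{2} = 329 - 24^{2} = 329 - 576 = -247$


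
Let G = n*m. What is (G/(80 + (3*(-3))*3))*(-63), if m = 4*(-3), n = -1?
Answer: -756/53 ≈ -14.264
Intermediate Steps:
m = -12
G = 12 (G = -1*(-12) = 12)
(G/(80 + (3*(-3))*3))*(-63) = (12/(80 + (3*(-3))*3))*(-63) = (12/(80 - 9*3))*(-63) = (12/(80 - 27))*(-63) = (12/53)*(-63) = -756/53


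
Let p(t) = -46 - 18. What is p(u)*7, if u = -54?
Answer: -448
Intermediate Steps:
p(t) = -64
p(u)*7 = -64*7 = -448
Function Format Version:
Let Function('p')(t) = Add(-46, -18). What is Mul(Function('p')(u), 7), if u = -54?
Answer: -448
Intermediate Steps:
Function('p')(t) = -64
Mul(Function('p')(u), 7) = Mul(-64, 7) = -448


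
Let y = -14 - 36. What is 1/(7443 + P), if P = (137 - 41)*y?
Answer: 1/2643 ≈ 0.00037836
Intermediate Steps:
y = -50
P = -4800 (P = (137 - 41)*(-50) = 96*(-50) = -4800)
1/(7443 + P) = 1/(7443 - 4800) = 1/2643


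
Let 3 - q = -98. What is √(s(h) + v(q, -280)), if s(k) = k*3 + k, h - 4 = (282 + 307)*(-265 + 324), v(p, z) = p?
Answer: √139121 ≈ 372.99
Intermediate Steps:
q = 101 (q = 3 - 1*(-98) = 3 + 98 = 101)
h = 34755 (h = 4 + (282 + 307)*(-265 + 324) = 4 + 589*59 = 4 + 34751 = 34755)
s(k) = 4*k (s(k) = 3*k + k = 4*k)
√(s(h) + v(q, -280)) = √(4*34755 + 101) = √(139020 + 101) = √139121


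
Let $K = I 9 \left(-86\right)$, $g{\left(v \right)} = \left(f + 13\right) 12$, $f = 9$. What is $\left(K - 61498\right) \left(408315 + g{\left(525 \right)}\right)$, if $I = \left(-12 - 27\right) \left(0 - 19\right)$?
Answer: $-259460739528$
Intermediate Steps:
$I = 741$ ($I = \left(-39\right) \left(-19\right) = 741$)
$g{\left(v \right)} = 264$ ($g{\left(v \right)} = \left(9 + 13\right) 12 = 22 \cdot 12 = 264$)
$K = -573534$ ($K = 741 \cdot 9 \left(-86\right) = 6669 \left(-86\right) = -573534$)
$\left(K - 61498\right) \left(408315 + g{\left(525 \right)}\right) = \left(-573534 - 61498\right) \left(408315 + 264\right) = \left(-635032\right) 408579 = -259460739528$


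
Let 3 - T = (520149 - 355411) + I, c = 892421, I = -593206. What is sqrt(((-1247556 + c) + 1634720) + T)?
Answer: 6*sqrt(47446) ≈ 1306.9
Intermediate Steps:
T = 428471 (T = 3 - ((520149 - 355411) - 593206) = 3 - (164738 - 593206) = 3 - 1*(-428468) = 3 + 428468 = 428471)
sqrt(((-1247556 + c) + 1634720) + T) = sqrt(((-1247556 + 892421) + 1634720) + 428471) = sqrt((-355135 + 1634720) + 428471) = sqrt(1279585 + 428471) = sqrt(1708056) = 6*sqrt(47446)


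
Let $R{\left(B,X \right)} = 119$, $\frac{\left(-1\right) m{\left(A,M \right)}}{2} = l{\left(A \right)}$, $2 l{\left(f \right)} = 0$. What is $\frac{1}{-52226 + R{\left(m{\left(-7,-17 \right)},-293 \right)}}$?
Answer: $- \frac{1}{52107} \approx -1.9191 \cdot 10^{-5}$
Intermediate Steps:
$l{\left(f \right)} = 0$ ($l{\left(f \right)} = \frac{1}{2} \cdot 0 = 0$)
$m{\left(A,M \right)} = 0$ ($m{\left(A,M \right)} = \left(-2\right) 0 = 0$)
$\frac{1}{-52226 + R{\left(m{\left(-7,-17 \right)},-293 \right)}} = \frac{1}{-52226 + 119} = \frac{1}{-52107} = - \frac{1}{52107}$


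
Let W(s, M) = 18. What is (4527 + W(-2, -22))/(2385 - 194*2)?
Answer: 4545/1997 ≈ 2.2759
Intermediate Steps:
(4527 + W(-2, -22))/(2385 - 194*2) = (4527 + 18)/(2385 - 194*2) = 4545/(2385 - 388) = 4545/1997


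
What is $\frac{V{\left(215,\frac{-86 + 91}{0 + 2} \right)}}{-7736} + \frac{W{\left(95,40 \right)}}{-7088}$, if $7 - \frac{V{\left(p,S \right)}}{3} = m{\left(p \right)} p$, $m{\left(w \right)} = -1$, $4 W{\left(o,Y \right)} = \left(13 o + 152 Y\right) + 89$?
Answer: $- \frac{2379993}{6854096} \approx -0.34724$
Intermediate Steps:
$W{\left(o,Y \right)} = \frac{89}{4} + 38 Y + \frac{13 o}{4}$ ($W{\left(o,Y \right)} = \frac{\left(13 o + 152 Y\right) + 89}{4} = \frac{89 + 13 o + 152 Y}{4} = \frac{89}{4} + 38 Y + \frac{13 o}{4}$)
$V{\left(p,S \right)} = 21 + 3 p$ ($V{\left(p,S \right)} = 21 - 3 \left(- p\right) = 21 + 3 p$)
$\frac{V{\left(215,\frac{-86 + 91}{0 + 2} \right)}}{-7736} + \frac{W{\left(95,40 \right)}}{-7088} = \frac{21 + 3 \cdot 215}{-7736} + \frac{\frac{89}{4} + 38 \cdot 40 + \frac{13}{4} \cdot 95}{-7088} = \left(21 + 645\right) \left(- \frac{1}{7736}\right) + \left(\frac{89}{4} + 1520 + \frac{1235}{4}\right) \left(- \frac{1}{7088}\right) = 666 \left(- \frac{1}{7736}\right) + 1851 \left(- \frac{1}{7088}\right) = - \frac{333}{3868} - \frac{1851}{7088} = - \frac{2379993}{6854096}$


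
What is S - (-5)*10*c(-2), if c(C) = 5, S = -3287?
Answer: -3037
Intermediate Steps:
S - (-5)*10*c(-2) = -3287 - (-5)*10*5 = -3287 - (-5)*50 = -3287 - 1*(-250) = -3287 + 250 = -3037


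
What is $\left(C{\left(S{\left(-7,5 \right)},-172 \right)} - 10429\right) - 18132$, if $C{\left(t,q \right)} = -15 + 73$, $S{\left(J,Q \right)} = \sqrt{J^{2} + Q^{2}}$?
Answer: $-28503$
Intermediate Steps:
$C{\left(t,q \right)} = 58$
$\left(C{\left(S{\left(-7,5 \right)},-172 \right)} - 10429\right) - 18132 = \left(58 - 10429\right) - 18132 = -10371 - 18132 = -28503$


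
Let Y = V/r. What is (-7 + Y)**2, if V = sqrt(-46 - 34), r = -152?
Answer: (266 + I*sqrt(5))**2/1444 ≈ 48.997 + 0.82381*I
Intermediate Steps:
V = 4*I*sqrt(5) (V = sqrt(-80) = 4*I*sqrt(5) ≈ 8.9443*I)
Y = -I*sqrt(5)/38 (Y = (4*I*sqrt(5))/(-152) = (4*I*sqrt(5))*(-1/152) = -I*sqrt(5)/38 ≈ -0.058844*I)
(-7 + Y)**2 = (-7 - I*sqrt(5)/38)**2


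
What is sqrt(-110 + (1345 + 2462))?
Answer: sqrt(3697) ≈ 60.803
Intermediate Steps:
sqrt(-110 + (1345 + 2462)) = sqrt(-110 + 3807) = sqrt(3697)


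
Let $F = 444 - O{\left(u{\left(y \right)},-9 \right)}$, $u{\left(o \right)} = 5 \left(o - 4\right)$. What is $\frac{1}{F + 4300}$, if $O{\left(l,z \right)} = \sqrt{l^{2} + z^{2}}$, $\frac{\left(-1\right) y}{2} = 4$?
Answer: $\frac{4744}{22501855} + \frac{3 \sqrt{409}}{22501855} \approx 0.00021352$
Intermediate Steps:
$y = -8$ ($y = \left(-2\right) 4 = -8$)
$u{\left(o \right)} = -20 + 5 o$ ($u{\left(o \right)} = 5 \left(-4 + o\right) = -20 + 5 o$)
$F = 444 - 3 \sqrt{409}$ ($F = 444 - \sqrt{\left(-20 + 5 \left(-8\right)\right)^{2} + \left(-9\right)^{2}} = 444 - \sqrt{\left(-20 - 40\right)^{2} + 81} = 444 - \sqrt{\left(-60\right)^{2} + 81} = 444 - \sqrt{3600 + 81} = 444 - \sqrt{3681} = 444 - 3 \sqrt{409} \approx 383.33$)
$\frac{1}{F + 4300} = \frac{1}{\left(444 - 3 \sqrt{409}\right) + 4300} = \frac{1}{4744 - 3 \sqrt{409}}$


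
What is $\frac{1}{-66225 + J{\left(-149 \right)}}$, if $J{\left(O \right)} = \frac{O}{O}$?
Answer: $- \frac{1}{66224} \approx -1.51 \cdot 10^{-5}$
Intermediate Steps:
$J{\left(O \right)} = 1$
$\frac{1}{-66225 + J{\left(-149 \right)}} = \frac{1}{-66225 + 1} = \frac{1}{-66224} = - \frac{1}{66224}$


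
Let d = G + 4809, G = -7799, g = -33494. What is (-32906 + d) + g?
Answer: -69390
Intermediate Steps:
d = -2990 (d = -7799 + 4809 = -2990)
(-32906 + d) + g = (-32906 - 2990) - 33494 = -35896 - 33494 = -69390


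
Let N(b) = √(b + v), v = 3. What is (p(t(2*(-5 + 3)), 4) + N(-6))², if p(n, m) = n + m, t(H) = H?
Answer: -3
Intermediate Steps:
p(n, m) = m + n
N(b) = √(3 + b) (N(b) = √(b + 3) = √(3 + b))
(p(t(2*(-5 + 3)), 4) + N(-6))² = ((4 + 2*(-5 + 3)) + √(3 - 6))² = ((4 + 2*(-2)) + √(-3))² = ((4 - 4) + I*√3)² = (0 + I*√3)² = (I*√3)² = -3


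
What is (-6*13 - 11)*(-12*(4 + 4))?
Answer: 8544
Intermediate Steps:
(-6*13 - 11)*(-12*(4 + 4)) = (-78 - 11)*(-12*8) = -89*(-96) = 8544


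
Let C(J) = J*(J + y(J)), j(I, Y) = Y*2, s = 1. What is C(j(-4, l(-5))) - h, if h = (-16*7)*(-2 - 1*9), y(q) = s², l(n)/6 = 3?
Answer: 100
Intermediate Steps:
l(n) = 18 (l(n) = 6*3 = 18)
j(I, Y) = 2*Y
y(q) = 1 (y(q) = 1² = 1)
h = 1232 (h = -112*(-2 - 9) = -112*(-11) = 1232)
C(J) = J*(1 + J) (C(J) = J*(J + 1) = J*(1 + J))
C(j(-4, l(-5))) - h = (2*18)*(1 + 2*18) - 1*1232 = 36*(1 + 36) - 1232 = 36*37 - 1232 = 1332 - 1232 = 100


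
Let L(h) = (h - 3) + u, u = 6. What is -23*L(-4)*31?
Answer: 713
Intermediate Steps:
L(h) = 3 + h (L(h) = (h - 3) + 6 = (-3 + h) + 6 = 3 + h)
-23*L(-4)*31 = -23*(3 - 4)*31 = -23*(-1)*31 = 23*31 = 713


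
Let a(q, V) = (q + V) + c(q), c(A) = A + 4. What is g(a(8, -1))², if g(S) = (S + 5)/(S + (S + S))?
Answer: 64/361 ≈ 0.17729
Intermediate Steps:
c(A) = 4 + A
a(q, V) = 4 + V + 2*q (a(q, V) = (q + V) + (4 + q) = (V + q) + (4 + q) = 4 + V + 2*q)
g(S) = (5 + S)/(3*S) (g(S) = (5 + S)/(S + 2*S) = (5 + S)/((3*S)) = (5 + S)*(1/(3*S)) = (5 + S)/(3*S))
g(a(8, -1))² = ((5 + (4 - 1 + 2*8))/(3*(4 - 1 + 2*8)))² = ((5 + (4 - 1 + 16))/(3*(4 - 1 + 16)))² = ((⅓)*(5 + 19)/19)² = ((⅓)*(1/19)*24)² = (8/19)² = 64/361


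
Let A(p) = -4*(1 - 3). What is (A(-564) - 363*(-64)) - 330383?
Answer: -307143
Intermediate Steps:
A(p) = 8 (A(p) = -4*(-2) = 8)
(A(-564) - 363*(-64)) - 330383 = (8 - 363*(-64)) - 330383 = (8 + 23232) - 330383 = 23240 - 330383 = -307143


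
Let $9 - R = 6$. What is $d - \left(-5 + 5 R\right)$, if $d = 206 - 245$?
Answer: $-49$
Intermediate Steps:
$R = 3$ ($R = 9 - 6 = 3$)
$d = -39$ ($d = 206 - 245 = -39$)
$d - \left(-5 + 5 R\right) = -39 + \left(5 - 15\right) = -39 - 10 = -49$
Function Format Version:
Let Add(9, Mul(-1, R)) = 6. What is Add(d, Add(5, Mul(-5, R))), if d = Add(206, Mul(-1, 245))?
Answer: -49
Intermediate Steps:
R = 3 (R = Add(9, Mul(-1, 6)) = Add(9, -6) = 3)
d = -39 (d = Add(206, -245) = -39)
Add(d, Add(5, Mul(-5, R))) = Add(-39, Add(5, Mul(-5, 3))) = Add(-39, Add(5, -15)) = Add(-39, -10) = -49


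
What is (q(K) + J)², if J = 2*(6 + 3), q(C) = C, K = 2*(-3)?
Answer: 144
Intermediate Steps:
K = -6
J = 18 (J = 2*9 = 18)
(q(K) + J)² = (-6 + 18)² = 12² = 144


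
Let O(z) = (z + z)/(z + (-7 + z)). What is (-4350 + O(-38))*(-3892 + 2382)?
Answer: 545070740/83 ≈ 6.5671e+6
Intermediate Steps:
O(z) = 2*z/(-7 + 2*z) (O(z) = (2*z)/(-7 + 2*z) = 2*z/(-7 + 2*z))
(-4350 + O(-38))*(-3892 + 2382) = (-4350 + 2*(-38)/(-7 + 2*(-38)))*(-3892 + 2382) = (-4350 + 2*(-38)/(-7 - 76))*(-1510) = (-4350 + 2*(-38)/(-83))*(-1510) = (-4350 + 2*(-38)*(-1/83))*(-1510) = (-4350 + 76/83)*(-1510) = -360974/83*(-1510) = 545070740/83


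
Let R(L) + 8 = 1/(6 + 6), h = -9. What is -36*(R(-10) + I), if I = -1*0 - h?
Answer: -39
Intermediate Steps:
I = 9 (I = -1*0 - 1*(-9) = 0 + 9 = 9)
R(L) = -95/12 (R(L) = -8 + 1/(6 + 6) = -8 + 1/12 = -95/12)
-36*(R(-10) + I) = -36*(-95/12 + 9) = -36*13/12 = -39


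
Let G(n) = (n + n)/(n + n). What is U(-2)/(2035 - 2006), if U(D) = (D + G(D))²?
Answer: 1/29 ≈ 0.034483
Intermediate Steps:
G(n) = 1 (G(n) = (2*n)/((2*n)) = (2*n)*(1/(2*n)) = 1)
U(D) = (1 + D)² (U(D) = (D + 1)² = (1 + D)²)
U(-2)/(2035 - 2006) = (1 - 2)²/(2035 - 2006) = (-1)²/29 = (1/29)*1 = 1/29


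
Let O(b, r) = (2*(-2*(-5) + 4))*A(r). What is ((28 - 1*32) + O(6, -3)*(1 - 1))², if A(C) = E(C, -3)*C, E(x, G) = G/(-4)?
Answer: 16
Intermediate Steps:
E(x, G) = -G/4 (E(x, G) = G*(-¼) = -G/4)
A(C) = 3*C/4 (A(C) = (-¼*(-3))*C = 3*C/4)
O(b, r) = 21*r (O(b, r) = (2*(-2*(-5) + 4))*(3*r/4) = (2*(10 + 4))*(3*r/4) = (2*14)*(3*r/4) = 28*(3*r/4) = 21*r)
((28 - 1*32) + O(6, -3)*(1 - 1))² = ((28 - 1*32) + (21*(-3))*(1 - 1))² = ((28 - 32) - 63*0)² = (-4 + 0)² = (-4)² = 16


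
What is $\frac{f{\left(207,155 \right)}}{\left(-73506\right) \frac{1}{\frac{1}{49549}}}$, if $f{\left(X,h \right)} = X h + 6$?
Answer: $- \frac{10697}{1214049598} \approx -8.811 \cdot 10^{-6}$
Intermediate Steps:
$f{\left(X,h \right)} = 6 + X h$
$\frac{f{\left(207,155 \right)}}{\left(-73506\right) \frac{1}{\frac{1}{49549}}} = \frac{6 + 207 \cdot 155}{\left(-73506\right) \frac{1}{\frac{1}{49549}}} = \frac{6 + 32085}{\left(-73506\right) \frac{1}{\frac{1}{49549}}} = \frac{32091}{\left(-73506\right) 49549} = \frac{32091}{-3642148794} = 32091 \left(- \frac{1}{3642148794}\right) = - \frac{10697}{1214049598}$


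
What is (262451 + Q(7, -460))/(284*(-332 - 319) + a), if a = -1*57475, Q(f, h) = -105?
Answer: -262346/242359 ≈ -1.0825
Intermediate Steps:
a = -57475
(262451 + Q(7, -460))/(284*(-332 - 319) + a) = (262451 - 105)/(284*(-332 - 319) - 57475) = 262346/(284*(-651) - 57475) = 262346/(-184884 - 57475) = 262346/(-242359) = 262346*(-1/242359) = -262346/242359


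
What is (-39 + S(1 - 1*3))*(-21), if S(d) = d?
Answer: 861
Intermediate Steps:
(-39 + S(1 - 1*3))*(-21) = (-39 + (1 - 1*3))*(-21) = (-39 + (1 - 3))*(-21) = (-39 - 2)*(-21) = -41*(-21) = 861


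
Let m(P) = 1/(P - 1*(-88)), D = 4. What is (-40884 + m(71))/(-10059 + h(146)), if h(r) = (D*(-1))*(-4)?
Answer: 6500555/1596837 ≈ 4.0709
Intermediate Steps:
m(P) = 1/(88 + P) (m(P) = 1/(P + 88) = 1/(88 + P))
h(r) = 16 (h(r) = (4*(-1))*(-4) = -4*(-4) = 16)
(-40884 + m(71))/(-10059 + h(146)) = (-40884 + 1/(88 + 71))/(-10059 + 16) = (-40884 + 1/159)/(-10043) = (-40884 + 1/159)*(-1/10043) = -6500555/159*(-1/10043) = 6500555/1596837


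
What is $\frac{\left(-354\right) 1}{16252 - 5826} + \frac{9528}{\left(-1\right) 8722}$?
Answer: $- \frac{25606629}{22733893} \approx -1.1264$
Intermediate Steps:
$\frac{\left(-354\right) 1}{16252 - 5826} + \frac{9528}{\left(-1\right) 8722} = - \frac{354}{16252 - 5826} + \frac{9528}{-8722} = - \frac{354}{10426} + 9528 \left(- \frac{1}{8722}\right) = \left(-354\right) \frac{1}{10426} - \frac{4764}{4361} = - \frac{177}{5213} - \frac{4764}{4361} = - \frac{25606629}{22733893}$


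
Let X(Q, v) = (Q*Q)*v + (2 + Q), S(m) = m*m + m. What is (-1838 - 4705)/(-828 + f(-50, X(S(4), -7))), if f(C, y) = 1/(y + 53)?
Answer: 17829675/2256301 ≈ 7.9022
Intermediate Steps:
S(m) = m + m² (S(m) = m² + m = m + m²)
X(Q, v) = 2 + Q + v*Q² (X(Q, v) = Q²*v + (2 + Q) = v*Q² + (2 + Q) = 2 + Q + v*Q²)
f(C, y) = 1/(53 + y)
(-1838 - 4705)/(-828 + f(-50, X(S(4), -7))) = (-1838 - 4705)/(-828 + 1/(53 + (2 + 4*(1 + 4) - 7*16*(1 + 4)²))) = -6543/(-828 + 1/(53 + (2 + 4*5 - 7*(4*5)²))) = -6543/(-828 + 1/(53 + (2 + 20 - 7*20²))) = -6543/(-828 + 1/(53 + (2 + 20 - 7*400))) = -6543/(-828 + 1/(53 + (2 + 20 - 2800))) = -6543/(-828 + 1/(53 - 2778)) = -6543/(-828 + 1/(-2725)) = -6543/(-828 - 1/2725) = -6543/(-2256301/2725) = -6543*(-2725/2256301) = 17829675/2256301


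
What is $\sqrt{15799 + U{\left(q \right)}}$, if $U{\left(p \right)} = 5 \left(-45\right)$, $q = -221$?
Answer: $\sqrt{15574} \approx 124.8$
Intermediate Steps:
$U{\left(p \right)} = -225$
$\sqrt{15799 + U{\left(q \right)}} = \sqrt{15799 - 225} = \sqrt{15574}$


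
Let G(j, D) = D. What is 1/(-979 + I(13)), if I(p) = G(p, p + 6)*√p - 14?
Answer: -993/981356 - 19*√13/981356 ≈ -0.0010817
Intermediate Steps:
I(p) = -14 + √p*(6 + p) (I(p) = (p + 6)*√p - 14 = (6 + p)*√p - 14 = √p*(6 + p) - 14 = -14 + √p*(6 + p))
1/(-979 + I(13)) = 1/(-979 + (-14 + √13*(6 + 13))) = 1/(-979 + (-14 + √13*19)) = 1/(-979 + (-14 + 19*√13)) = 1/(-993 + 19*√13)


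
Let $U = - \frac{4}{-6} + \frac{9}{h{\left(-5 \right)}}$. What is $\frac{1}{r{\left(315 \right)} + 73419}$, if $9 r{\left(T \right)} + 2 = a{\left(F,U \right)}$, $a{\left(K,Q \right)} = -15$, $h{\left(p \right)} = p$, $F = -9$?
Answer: $\frac{9}{660754} \approx 1.3621 \cdot 10^{-5}$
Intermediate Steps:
$U = - \frac{17}{15}$ ($U = - \frac{4}{-6} + \frac{9}{-5} = \left(-4\right) \left(- \frac{1}{6}\right) + 9 \left(- \frac{1}{5}\right) = \frac{2}{3} - \frac{9}{5} = - \frac{17}{15} \approx -1.1333$)
$r{\left(T \right)} = - \frac{17}{9}$ ($r{\left(T \right)} = - \frac{2}{9} + \frac{1}{9} \left(-15\right) = - \frac{2}{9} - \frac{5}{3} = - \frac{17}{9}$)
$\frac{1}{r{\left(315 \right)} + 73419} = \frac{1}{- \frac{17}{9} + 73419} = \frac{1}{\frac{660754}{9}} = \frac{9}{660754}$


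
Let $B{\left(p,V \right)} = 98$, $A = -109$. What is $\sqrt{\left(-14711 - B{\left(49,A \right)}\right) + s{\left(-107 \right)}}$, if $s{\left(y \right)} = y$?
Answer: $2 i \sqrt{3729} \approx 122.13 i$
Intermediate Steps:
$\sqrt{\left(-14711 - B{\left(49,A \right)}\right) + s{\left(-107 \right)}} = \sqrt{\left(-14711 - 98\right) - 107} = \sqrt{-14809 - 107} = \sqrt{-14916} = 2 i \sqrt{3729}$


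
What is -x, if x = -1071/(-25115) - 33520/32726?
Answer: 403402627/410956745 ≈ 0.98162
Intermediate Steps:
x = -403402627/410956745 (x = -1071*(-1/25115) - 33520*1/32726 = 1071/25115 - 16760/16363 = -403402627/410956745 ≈ -0.98162)
-x = -1*(-403402627/410956745) = 403402627/410956745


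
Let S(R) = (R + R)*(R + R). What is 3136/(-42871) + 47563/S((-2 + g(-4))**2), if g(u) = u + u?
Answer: 1913633373/1714840000 ≈ 1.1159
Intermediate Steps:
g(u) = 2*u
S(R) = 4*R**2 (S(R) = (2*R)*(2*R) = 4*R**2)
3136/(-42871) + 47563/S((-2 + g(-4))**2) = 3136/(-42871) + 47563/((4*((-2 + 2*(-4))**2)**2)) = 3136*(-1/42871) + 47563/((4*((-2 - 8)**2)**2)) = -3136/42871 + 47563/((4*((-10)**2)**2)) = -3136/42871 + 47563/((4*100**2)) = -3136/42871 + 47563/((4*10000)) = -3136/42871 + 47563/40000 = 1913633373/1714840000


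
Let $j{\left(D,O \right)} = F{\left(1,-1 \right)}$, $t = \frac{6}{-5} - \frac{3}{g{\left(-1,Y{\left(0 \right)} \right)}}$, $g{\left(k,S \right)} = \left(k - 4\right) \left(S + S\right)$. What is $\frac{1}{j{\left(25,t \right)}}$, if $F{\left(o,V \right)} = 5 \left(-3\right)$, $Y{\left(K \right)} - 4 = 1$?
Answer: $- \frac{1}{15} \approx -0.066667$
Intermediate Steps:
$Y{\left(K \right)} = 5$ ($Y{\left(K \right)} = 4 + 1 = 5$)
$F{\left(o,V \right)} = -15$
$g{\left(k,S \right)} = 2 S \left(-4 + k\right)$ ($g{\left(k,S \right)} = \left(-4 + k\right) 2 S = 2 S \left(-4 + k\right)$)
$t = - \frac{57}{50}$ ($t = \frac{6}{-5} - \frac{3}{2 \cdot 5 \left(-4 - 1\right)} = 6 \left(- \frac{1}{5}\right) - \frac{3}{2 \cdot 5 \left(-5\right)} = - \frac{6}{5} - \frac{3}{-50} = - \frac{6}{5} - - \frac{3}{50} = - \frac{6}{5} + \frac{3}{50} = - \frac{57}{50} \approx -1.14$)
$j{\left(D,O \right)} = -15$
$\frac{1}{j{\left(25,t \right)}} = \frac{1}{-15} = - \frac{1}{15}$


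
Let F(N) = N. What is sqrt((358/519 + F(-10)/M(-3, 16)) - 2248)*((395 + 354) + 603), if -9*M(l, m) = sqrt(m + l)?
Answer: 104*sqrt(-102302075694 + 315152370*sqrt(13))/519 ≈ 63736.0*I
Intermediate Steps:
M(l, m) = -sqrt(l + m)/9 (M(l, m) = -sqrt(m + l)/9 = -sqrt(l + m)/9)
sqrt((358/519 + F(-10)/M(-3, 16)) - 2248)*((395 + 354) + 603) = sqrt((358/519 - 10*(-9/sqrt(-3 + 16))) - 2248)*((395 + 354) + 603) = sqrt((358*(1/519) - 10*(-9*sqrt(13)/13)) - 2248)*(749 + 603) = sqrt((358/519 - (-90)*sqrt(13)/13) - 2248)*1352 = sqrt((358/519 + 90*sqrt(13)/13) - 2248)*1352 = sqrt(-1166354/519 + 90*sqrt(13)/13)*1352 = 1352*sqrt(-1166354/519 + 90*sqrt(13)/13)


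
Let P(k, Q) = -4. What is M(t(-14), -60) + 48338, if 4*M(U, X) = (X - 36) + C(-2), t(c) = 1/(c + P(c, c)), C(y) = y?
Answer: 96627/2 ≈ 48314.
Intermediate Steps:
t(c) = 1/(-4 + c) (t(c) = 1/(c - 4) = 1/(-4 + c))
M(U, X) = -19/2 + X/4 (M(U, X) = ((X - 36) - 2)/4 = ((-36 + X) - 2)/4 = (-38 + X)/4 = -19/2 + X/4)
M(t(-14), -60) + 48338 = (-19/2 + (1/4)*(-60)) + 48338 = (-19/2 - 15) + 48338 = -49/2 + 48338 = 96627/2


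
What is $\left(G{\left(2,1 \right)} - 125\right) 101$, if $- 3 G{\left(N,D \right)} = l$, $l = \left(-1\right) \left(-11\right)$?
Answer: $- \frac{38986}{3} \approx -12995.0$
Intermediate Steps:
$l = 11$
$G{\left(N,D \right)} = - \frac{11}{3}$ ($G{\left(N,D \right)} = \left(- \frac{1}{3}\right) 11 = - \frac{11}{3}$)
$\left(G{\left(2,1 \right)} - 125\right) 101 = \left(- \frac{11}{3} - 125\right) 101 = \left(- \frac{386}{3}\right) 101 = - \frac{38986}{3}$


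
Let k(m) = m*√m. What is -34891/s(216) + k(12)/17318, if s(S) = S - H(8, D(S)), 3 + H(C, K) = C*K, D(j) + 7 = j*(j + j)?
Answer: 34891/746221 + 12*√3/8659 ≈ 0.049157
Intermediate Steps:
k(m) = m^(3/2)
D(j) = -7 + 2*j² (D(j) = -7 + j*(j + j) = -7 + j*(2*j) = -7 + 2*j²)
H(C, K) = -3 + C*K
s(S) = 59 + S - 16*S² (s(S) = S - (-3 + 8*(-7 + 2*S²)) = S - (-3 + (-56 + 16*S²)) = S - (-59 + 16*S²) = S + (59 - 16*S²) = 59 + S - 16*S²)
-34891/s(216) + k(12)/17318 = -34891/(59 + 216 - 16*216²) + 12^(3/2)/17318 = -34891/(59 + 216 - 16*46656) + (24*√3)*(1/17318) = -34891/(59 + 216 - 746496) + 12*√3/8659 = -34891/(-746221) + 12*√3/8659 = -34891*(-1/746221) + 12*√3/8659 = 34891/746221 + 12*√3/8659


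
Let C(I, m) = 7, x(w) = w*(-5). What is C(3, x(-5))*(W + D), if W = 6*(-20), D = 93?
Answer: -189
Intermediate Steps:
x(w) = -5*w
W = -120
C(3, x(-5))*(W + D) = 7*(-120 + 93) = 7*(-27) = -189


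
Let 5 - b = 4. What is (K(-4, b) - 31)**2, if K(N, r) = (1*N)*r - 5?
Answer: 1600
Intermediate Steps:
b = 1 (b = 5 - 1*4 = 5 - 4 = 1)
K(N, r) = -5 + N*r (K(N, r) = N*r - 5 = -5 + N*r)
(K(-4, b) - 31)**2 = ((-5 - 4*1) - 31)**2 = ((-5 - 4) - 31)**2 = (-9 - 31)**2 = (-40)**2 = 1600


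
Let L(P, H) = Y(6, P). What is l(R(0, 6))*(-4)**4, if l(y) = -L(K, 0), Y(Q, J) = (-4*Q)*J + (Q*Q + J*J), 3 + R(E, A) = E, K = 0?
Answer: -9216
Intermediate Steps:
R(E, A) = -3 + E
Y(Q, J) = J**2 + Q**2 - 4*J*Q (Y(Q, J) = -4*J*Q + (Q**2 + J**2) = -4*J*Q + (J**2 + Q**2) = J**2 + Q**2 - 4*J*Q)
L(P, H) = 36 + P**2 - 24*P (L(P, H) = P**2 + 6**2 - 4*P*6 = P**2 + 36 - 24*P = 36 + P**2 - 24*P)
l(y) = -36 (l(y) = -(36 + 0**2 - 24*0) = -(36 + 0 + 0) = -1*36 = -36)
l(R(0, 6))*(-4)**4 = -36*(-4)**4 = -36*256 = -9216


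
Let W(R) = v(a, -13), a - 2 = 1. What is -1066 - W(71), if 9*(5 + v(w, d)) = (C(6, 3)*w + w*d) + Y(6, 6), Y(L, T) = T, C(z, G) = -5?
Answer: -3167/3 ≈ -1055.7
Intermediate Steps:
a = 3 (a = 2 + 1 = 3)
v(w, d) = -13/3 - 5*w/9 + d*w/9 (v(w, d) = -5 + ((-5*w + w*d) + 6)/9 = -5 + ((-5*w + d*w) + 6)/9 = -5 + (6 - 5*w + d*w)/9 = -5 + (⅔ - 5*w/9 + d*w/9) = -13/3 - 5*w/9 + d*w/9)
W(R) = -31/3 (W(R) = -13/3 - 5/9*3 + (⅑)*(-13)*3 = -13/3 - 5/3 - 13/3 = -31/3)
-1066 - W(71) = -1066 - 1*(-31/3) = -1066 + 31/3 = -3167/3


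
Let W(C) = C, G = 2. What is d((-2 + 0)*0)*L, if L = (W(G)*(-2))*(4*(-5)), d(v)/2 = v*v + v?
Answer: 0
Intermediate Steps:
d(v) = 2*v + 2*v² (d(v) = 2*(v*v + v) = 2*(v² + v) = 2*(v + v²) = 2*v + 2*v²)
L = 80 (L = (2*(-2))*(4*(-5)) = -4*(-20) = 80)
d((-2 + 0)*0)*L = (2*((-2 + 0)*0)*(1 + (-2 + 0)*0))*80 = (2*(-2*0)*(1 - 2*0))*80 = (2*0*(1 + 0))*80 = (2*0*1)*80 = 0*80 = 0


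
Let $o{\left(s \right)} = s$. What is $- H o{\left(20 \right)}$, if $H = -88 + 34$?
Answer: $1080$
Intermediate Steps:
$H = -54$
$- H o{\left(20 \right)} = - \left(-54\right) 20 = \left(-1\right) \left(-1080\right) = 1080$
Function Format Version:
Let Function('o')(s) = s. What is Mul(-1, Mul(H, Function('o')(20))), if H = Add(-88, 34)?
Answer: 1080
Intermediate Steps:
H = -54
Mul(-1, Mul(H, Function('o')(20))) = Mul(-1, Mul(-54, 20)) = Mul(-1, -1080) = 1080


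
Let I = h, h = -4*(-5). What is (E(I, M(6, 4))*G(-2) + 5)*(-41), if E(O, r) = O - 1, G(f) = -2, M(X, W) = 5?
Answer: 1353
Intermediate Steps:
h = 20
I = 20
E(O, r) = -1 + O
(E(I, M(6, 4))*G(-2) + 5)*(-41) = ((-1 + 20)*(-2) + 5)*(-41) = (19*(-2) + 5)*(-41) = (-38 + 5)*(-41) = -33*(-41) = 1353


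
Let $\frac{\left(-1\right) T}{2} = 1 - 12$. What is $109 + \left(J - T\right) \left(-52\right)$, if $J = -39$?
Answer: $3281$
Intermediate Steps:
$T = 22$ ($T = - 2 \left(1 - 12\right) = \left(-2\right) \left(-11\right) = 22$)
$109 + \left(J - T\right) \left(-52\right) = 109 + \left(-39 - 22\right) \left(-52\right) = 109 - -3172 = 109 + 3172 = 3281$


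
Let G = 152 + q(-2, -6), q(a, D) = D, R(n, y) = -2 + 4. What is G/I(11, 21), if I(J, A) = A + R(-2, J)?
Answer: 146/23 ≈ 6.3478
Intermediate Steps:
R(n, y) = 2
I(J, A) = 2 + A (I(J, A) = A + 2 = 2 + A)
G = 146 (G = 152 - 6 = 146)
G/I(11, 21) = 146/(2 + 21) = 146/23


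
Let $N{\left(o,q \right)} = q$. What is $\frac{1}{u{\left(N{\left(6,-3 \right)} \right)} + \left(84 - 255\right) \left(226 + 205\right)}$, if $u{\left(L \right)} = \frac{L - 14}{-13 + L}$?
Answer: $- \frac{16}{1179199} \approx -1.3569 \cdot 10^{-5}$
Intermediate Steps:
$u{\left(L \right)} = \frac{-14 + L}{-13 + L}$
$\frac{1}{u{\left(N{\left(6,-3 \right)} \right)} + \left(84 - 255\right) \left(226 + 205\right)} = \frac{1}{\frac{-14 - 3}{-13 - 3} + \left(84 - 255\right) \left(226 + 205\right)} = \frac{1}{\frac{1}{-16} \left(-17\right) - 73701} = \frac{1}{\left(- \frac{1}{16}\right) \left(-17\right) - 73701} = \frac{1}{\frac{17}{16} - 73701} = \frac{1}{- \frac{1179199}{16}} = - \frac{16}{1179199}$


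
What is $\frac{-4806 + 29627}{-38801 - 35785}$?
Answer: $- \frac{24821}{74586} \approx -0.33278$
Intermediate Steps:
$\frac{-4806 + 29627}{-38801 - 35785} = \frac{24821}{-74586} = 24821 \left(- \frac{1}{74586}\right) = - \frac{24821}{74586}$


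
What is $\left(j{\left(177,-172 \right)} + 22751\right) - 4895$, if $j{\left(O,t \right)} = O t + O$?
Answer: $-12411$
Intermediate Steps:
$j{\left(O,t \right)} = O + O t$
$\left(j{\left(177,-172 \right)} + 22751\right) - 4895 = \left(177 \left(1 - 172\right) + 22751\right) - 4895 = \left(177 \left(-171\right) + 22751\right) - 4895 = \left(-30267 + 22751\right) - 4895 = -7516 - 4895 = -12411$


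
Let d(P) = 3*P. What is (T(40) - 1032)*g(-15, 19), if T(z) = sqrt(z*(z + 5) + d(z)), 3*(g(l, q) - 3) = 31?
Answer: -13760 + 320*sqrt(30)/3 ≈ -13176.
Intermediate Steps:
g(l, q) = 40/3 (g(l, q) = 3 + (1/3)*31 = 3 + 31/3 = 40/3)
T(z) = sqrt(3*z + z*(5 + z)) (T(z) = sqrt(z*(z + 5) + 3*z) = sqrt(z*(5 + z) + 3*z) = sqrt(3*z + z*(5 + z)))
(T(40) - 1032)*g(-15, 19) = (sqrt(40*(8 + 40)) - 1032)*(40/3) = (sqrt(40*48) - 1032)*(40/3) = (sqrt(1920) - 1032)*(40/3) = (8*sqrt(30) - 1032)*(40/3) = (-1032 + 8*sqrt(30))*(40/3) = -13760 + 320*sqrt(30)/3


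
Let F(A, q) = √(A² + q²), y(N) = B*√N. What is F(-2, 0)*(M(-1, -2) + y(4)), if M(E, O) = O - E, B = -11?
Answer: -46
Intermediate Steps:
y(N) = -11*√N
F(-2, 0)*(M(-1, -2) + y(4)) = √((-2)² + 0²)*((-2 - 1*(-1)) - 11*√4) = √(4 + 0)*((-2 + 1) - 11*2) = √4*(-1 - 22) = 2*(-23) = -46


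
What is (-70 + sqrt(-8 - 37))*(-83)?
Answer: 5810 - 249*I*sqrt(5) ≈ 5810.0 - 556.78*I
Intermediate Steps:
(-70 + sqrt(-8 - 37))*(-83) = (-70 + sqrt(-45))*(-83) = (-70 + 3*I*sqrt(5))*(-83) = 5810 - 249*I*sqrt(5)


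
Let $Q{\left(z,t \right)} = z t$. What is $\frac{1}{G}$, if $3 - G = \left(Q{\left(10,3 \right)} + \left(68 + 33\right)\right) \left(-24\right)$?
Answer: $\frac{1}{3147} \approx 0.00031776$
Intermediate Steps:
$Q{\left(z,t \right)} = t z$
$G = 3147$ ($G = 3 - \left(3 \cdot 10 + \left(68 + 33\right)\right) \left(-24\right) = 3 - \left(30 + 101\right) \left(-24\right) = 3 - 131 \left(-24\right) = 3 - -3144 = 3 + 3144 = 3147$)
$\frac{1}{G} = \frac{1}{3147}$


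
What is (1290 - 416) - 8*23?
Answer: 690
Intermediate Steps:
(1290 - 416) - 8*23 = 874 - 184 = 690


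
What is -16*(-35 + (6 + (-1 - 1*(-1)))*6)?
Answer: -16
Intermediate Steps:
-16*(-35 + (6 + (-1 - 1*(-1)))*6) = -16*(-35 + (6 + (-1 + 1))*6) = -16*(-35 + (6 + 0)*6) = -16*(-35 + 6*6) = -16*(-35 + 36) = -16*1 = -16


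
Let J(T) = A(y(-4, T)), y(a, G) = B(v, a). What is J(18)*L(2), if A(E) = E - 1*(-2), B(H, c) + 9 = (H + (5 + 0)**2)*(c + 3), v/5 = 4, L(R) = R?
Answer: -104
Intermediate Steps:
v = 20 (v = 5*4 = 20)
B(H, c) = -9 + (3 + c)*(25 + H) (B(H, c) = -9 + (H + (5 + 0)**2)*(c + 3) = -9 + (H + 5**2)*(3 + c) = -9 + (H + 25)*(3 + c) = -9 + (25 + H)*(3 + c) = -9 + (3 + c)*(25 + H))
y(a, G) = 126 + 45*a (y(a, G) = 66 + 3*20 + 25*a + 20*a = 66 + 60 + 25*a + 20*a = 126 + 45*a)
A(E) = 2 + E (A(E) = E + 2 = 2 + E)
J(T) = -52 (J(T) = 2 + (126 + 45*(-4)) = 2 + (126 - 180) = 2 - 54 = -52)
J(18)*L(2) = -52*2 = -104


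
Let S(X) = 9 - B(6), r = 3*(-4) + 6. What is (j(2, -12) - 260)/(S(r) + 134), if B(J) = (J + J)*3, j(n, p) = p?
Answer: -272/107 ≈ -2.5421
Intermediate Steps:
B(J) = 6*J (B(J) = (2*J)*3 = 6*J)
r = -6 (r = -12 + 6 = -6)
S(X) = -27 (S(X) = 9 - 6*6 = 9 - 1*36 = 9 - 36 = -27)
(j(2, -12) - 260)/(S(r) + 134) = (-12 - 260)/(-27 + 134) = -272/107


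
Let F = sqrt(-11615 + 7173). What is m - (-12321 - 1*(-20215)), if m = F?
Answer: -7894 + I*sqrt(4442) ≈ -7894.0 + 66.648*I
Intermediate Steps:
F = I*sqrt(4442) (F = sqrt(-4442) = I*sqrt(4442) ≈ 66.648*I)
m = I*sqrt(4442) ≈ 66.648*I
m - (-12321 - 1*(-20215)) = I*sqrt(4442) - (-12321 - 1*(-20215)) = I*sqrt(4442) - (-12321 + 20215) = I*sqrt(4442) - 1*7894 = I*sqrt(4442) - 7894 = -7894 + I*sqrt(4442)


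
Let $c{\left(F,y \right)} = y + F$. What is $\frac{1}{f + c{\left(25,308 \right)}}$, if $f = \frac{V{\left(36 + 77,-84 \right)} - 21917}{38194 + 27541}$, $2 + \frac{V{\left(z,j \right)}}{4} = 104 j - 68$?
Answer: $\frac{65735}{21832614} \approx 0.0030109$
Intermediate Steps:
$V{\left(z,j \right)} = -280 + 416 j$ ($V{\left(z,j \right)} = -8 + 4 \left(104 j - 68\right) = -8 + 4 \left(-68 + 104 j\right) = -8 + \left(-272 + 416 j\right) = -280 + 416 j$)
$f = - \frac{57141}{65735}$ ($f = \frac{\left(-280 + 416 \left(-84\right)\right) - 21917}{38194 + 27541} = \frac{\left(-280 - 34944\right) - 21917}{65735} = \left(-35224 - 21917\right) \frac{1}{65735} = \left(-57141\right) \frac{1}{65735} = - \frac{57141}{65735} \approx -0.86926$)
$c{\left(F,y \right)} = F + y$
$\frac{1}{f + c{\left(25,308 \right)}} = \frac{1}{- \frac{57141}{65735} + \left(25 + 308\right)} = \frac{1}{- \frac{57141}{65735} + 333} = \frac{1}{\frac{21832614}{65735}} = \frac{65735}{21832614}$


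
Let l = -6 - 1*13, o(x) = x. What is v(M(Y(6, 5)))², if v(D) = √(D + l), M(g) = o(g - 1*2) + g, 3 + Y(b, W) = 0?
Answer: -27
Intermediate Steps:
Y(b, W) = -3 (Y(b, W) = -3 + 0 = -3)
l = -19 (l = -6 - 13 = -19)
M(g) = -2 + 2*g (M(g) = (g - 1*2) + g = (g - 2) + g = (-2 + g) + g = -2 + 2*g)
v(D) = √(-19 + D) (v(D) = √(D - 19) = √(-19 + D))
v(M(Y(6, 5)))² = (√(-19 + (-2 + 2*(-3))))² = (√(-19 + (-2 - 6)))² = (√(-19 - 8))² = (√(-27))² = (3*I*√3)² = -27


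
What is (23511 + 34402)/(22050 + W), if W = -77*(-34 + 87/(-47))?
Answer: 2721911/1166095 ≈ 2.3342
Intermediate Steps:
W = 129745/47 (W = -77*(-34 + 87*(-1/47)) = -77*(-34 - 87/47) = -77*(-1685/47) = 129745/47 ≈ 2760.5)
(23511 + 34402)/(22050 + W) = (23511 + 34402)/(22050 + 129745/47) = 57913/(1166095/47) = 57913*(47/1166095) = 2721911/1166095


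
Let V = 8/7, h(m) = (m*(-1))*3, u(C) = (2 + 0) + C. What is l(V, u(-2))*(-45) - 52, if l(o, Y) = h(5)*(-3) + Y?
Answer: -2077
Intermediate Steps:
u(C) = 2 + C
h(m) = -3*m (h(m) = -m*3 = -3*m)
V = 8/7 (V = 8*(1/7) = 8/7 ≈ 1.1429)
l(o, Y) = 45 + Y (l(o, Y) = -3*5*(-3) + Y = -15*(-3) + Y = 45 + Y)
l(V, u(-2))*(-45) - 52 = (45 + (2 - 2))*(-45) - 52 = (45 + 0)*(-45) - 52 = 45*(-45) - 52 = -2025 - 52 = -2077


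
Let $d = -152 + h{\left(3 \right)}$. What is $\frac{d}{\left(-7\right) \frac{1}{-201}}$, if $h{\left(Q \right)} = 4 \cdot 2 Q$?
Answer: $- \frac{25728}{7} \approx -3675.4$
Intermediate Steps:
$h{\left(Q \right)} = 8 Q$
$d = -128$ ($d = -152 + 8 \cdot 3 = -152 + 24 = -128$)
$\frac{d}{\left(-7\right) \frac{1}{-201}} = - \frac{128}{\left(-7\right) \frac{1}{-201}} = - \frac{128}{\left(-7\right) \left(- \frac{1}{201}\right)} = - \frac{128}{\frac{7}{201}} = \left(-128\right) \frac{201}{7} = - \frac{25728}{7}$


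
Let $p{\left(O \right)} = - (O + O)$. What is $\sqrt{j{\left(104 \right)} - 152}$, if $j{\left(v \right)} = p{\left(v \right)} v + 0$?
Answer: $2 i \sqrt{5446} \approx 147.59 i$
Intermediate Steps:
$p{\left(O \right)} = - 2 O$
$j{\left(v \right)} = - 2 v^{2}$ ($j{\left(v \right)} = - 2 v v + 0 = - 2 v^{2} + 0 = - 2 v^{2}$)
$\sqrt{j{\left(104 \right)} - 152} = \sqrt{- 2 \cdot 104^{2} - 152} = \sqrt{\left(-2\right) 10816 - 152} = \sqrt{-21632 - 152} = \sqrt{-21784} = 2 i \sqrt{5446}$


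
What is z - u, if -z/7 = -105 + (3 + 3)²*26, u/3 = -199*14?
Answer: 2541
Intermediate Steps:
u = -8358 (u = 3*(-199*14) = 3*(-2786) = -8358)
z = -5817 (z = -7*(-105 + (3 + 3)²*26) = -7*(-105 + 6²*26) = -7*(-105 + 36*26) = -7*(-105 + 936) = -7*831 = -5817)
z - u = -5817 - 1*(-8358) = -5817 + 8358 = 2541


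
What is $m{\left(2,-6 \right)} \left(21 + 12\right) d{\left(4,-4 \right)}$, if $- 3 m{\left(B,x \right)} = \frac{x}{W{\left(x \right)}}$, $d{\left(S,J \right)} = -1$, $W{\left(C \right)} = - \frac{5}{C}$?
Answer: $- \frac{396}{5} \approx -79.2$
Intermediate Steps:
$m{\left(B,x \right)} = \frac{x^{2}}{15}$ ($m{\left(B,x \right)} = - \frac{x \frac{1}{\left(-5\right) \frac{1}{x}}}{3} = - \frac{x \left(- \frac{x}{5}\right)}{3} = - \frac{\left(- \frac{1}{5}\right) x^{2}}{3} = \frac{x^{2}}{15}$)
$m{\left(2,-6 \right)} \left(21 + 12\right) d{\left(4,-4 \right)} = \frac{\left(-6\right)^{2}}{15} \left(21 + 12\right) \left(-1\right) = \frac{1}{15} \cdot 36 \cdot 33 \left(-1\right) = \frac{12}{5} \cdot 33 \left(-1\right) = \frac{396}{5} \left(-1\right) = - \frac{396}{5}$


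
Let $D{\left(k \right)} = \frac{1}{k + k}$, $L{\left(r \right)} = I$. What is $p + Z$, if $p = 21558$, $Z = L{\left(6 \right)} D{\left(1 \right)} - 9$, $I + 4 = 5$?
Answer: $\frac{43099}{2} \approx 21550.0$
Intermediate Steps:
$I = 1$ ($I = -4 + 5 = 1$)
$L{\left(r \right)} = 1$
$D{\left(k \right)} = \frac{1}{2 k}$
$Z = - \frac{17}{2}$ ($Z = 1 \frac{1}{2 \cdot 1} - 9 = 1 \cdot \frac{1}{2} \cdot 1 - 9 = 1 \cdot \frac{1}{2} - 9 = \frac{1}{2} - 9 = - \frac{17}{2} \approx -8.5$)
$p + Z = 21558 - \frac{17}{2} = \frac{43099}{2}$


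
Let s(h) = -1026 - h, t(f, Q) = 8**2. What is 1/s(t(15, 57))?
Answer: -1/1090 ≈ -0.00091743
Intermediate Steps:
t(f, Q) = 64
1/s(t(15, 57)) = 1/(-1026 - 1*64) = 1/(-1026 - 64) = 1/(-1090) = -1/1090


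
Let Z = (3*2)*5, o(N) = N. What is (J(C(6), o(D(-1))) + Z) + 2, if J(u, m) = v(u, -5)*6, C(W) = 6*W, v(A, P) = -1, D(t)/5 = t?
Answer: 26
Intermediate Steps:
D(t) = 5*t
J(u, m) = -6 (J(u, m) = -1*6 = -6)
Z = 30 (Z = 6*5 = 30)
(J(C(6), o(D(-1))) + Z) + 2 = (-6 + 30) + 2 = 24 + 2 = 26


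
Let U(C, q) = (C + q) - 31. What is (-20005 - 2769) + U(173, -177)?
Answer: -22809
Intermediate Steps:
U(C, q) = -31 + C + q
(-20005 - 2769) + U(173, -177) = (-20005 - 2769) + (-31 + 173 - 177) = -22774 - 35 = -22809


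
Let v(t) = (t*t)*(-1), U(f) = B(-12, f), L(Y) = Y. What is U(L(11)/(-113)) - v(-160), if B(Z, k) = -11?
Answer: 25589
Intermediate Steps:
U(f) = -11
v(t) = -t² (v(t) = t²*(-1) = -t²)
U(L(11)/(-113)) - v(-160) = -11 - (-1)*(-160)² = -11 - (-1)*25600 = -11 - 1*(-25600) = -11 + 25600 = 25589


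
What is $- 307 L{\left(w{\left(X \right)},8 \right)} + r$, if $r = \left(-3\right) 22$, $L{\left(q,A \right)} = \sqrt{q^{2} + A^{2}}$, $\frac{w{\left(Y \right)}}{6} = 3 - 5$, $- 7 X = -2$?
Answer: $-66 - 1228 \sqrt{13} \approx -4493.6$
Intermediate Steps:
$X = \frac{2}{7}$ ($X = \left(- \frac{1}{7}\right) \left(-2\right) = \frac{2}{7} \approx 0.28571$)
$w{\left(Y \right)} = -12$ ($w{\left(Y \right)} = 6 \left(3 - 5\right) = 6 \left(-2\right) = -12$)
$L{\left(q,A \right)} = \sqrt{A^{2} + q^{2}}$
$r = -66$
$- 307 L{\left(w{\left(X \right)},8 \right)} + r = - 307 \sqrt{8^{2} + \left(-12\right)^{2}} - 66 = - 307 \sqrt{64 + 144} - 66 = - 307 \sqrt{208} - 66 = - 307 \cdot 4 \sqrt{13} - 66 = - 1228 \sqrt{13} - 66 = -66 - 1228 \sqrt{13}$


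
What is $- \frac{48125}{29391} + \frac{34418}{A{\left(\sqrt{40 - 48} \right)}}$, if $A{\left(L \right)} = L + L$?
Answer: $- \frac{48125}{29391} - \frac{17209 i \sqrt{2}}{4} \approx -1.6374 - 6084.3 i$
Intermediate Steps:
$A{\left(L \right)} = 2 L$
$- \frac{48125}{29391} + \frac{34418}{A{\left(\sqrt{40 - 48} \right)}} = - \frac{48125}{29391} + \frac{34418}{2 \sqrt{40 - 48}} = \left(-48125\right) \frac{1}{29391} + \frac{34418}{2 \sqrt{-8}} = - \frac{48125}{29391} + \frac{34418}{2 \cdot 2 i \sqrt{2}} = - \frac{48125}{29391} + \frac{34418}{4 i \sqrt{2}} = - \frac{48125}{29391} + 34418 \left(- \frac{i \sqrt{2}}{8}\right) = - \frac{48125}{29391} - \frac{17209 i \sqrt{2}}{4}$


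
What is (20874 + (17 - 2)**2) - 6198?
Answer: 14901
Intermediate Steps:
(20874 + (17 - 2)**2) - 6198 = (20874 + 15**2) - 6198 = (20874 + 225) - 6198 = 21099 - 6198 = 14901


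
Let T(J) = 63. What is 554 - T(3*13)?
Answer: 491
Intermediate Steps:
554 - T(3*13) = 554 - 1*63 = 554 - 63 = 491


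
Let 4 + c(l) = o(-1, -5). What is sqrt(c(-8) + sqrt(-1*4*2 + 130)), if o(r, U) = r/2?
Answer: sqrt(-18 + 4*sqrt(122))/2 ≈ 2.5584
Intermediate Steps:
o(r, U) = r/2 (o(r, U) = r*(1/2) = r/2)
c(l) = -9/2 (c(l) = -4 + (1/2)*(-1) = -4 - 1/2 = -9/2)
sqrt(c(-8) + sqrt(-1*4*2 + 130)) = sqrt(-9/2 + sqrt(-1*4*2 + 130)) = sqrt(-9/2 + sqrt(-4*2 + 130)) = sqrt(-9/2 + sqrt(-8 + 130)) = sqrt(-9/2 + sqrt(122))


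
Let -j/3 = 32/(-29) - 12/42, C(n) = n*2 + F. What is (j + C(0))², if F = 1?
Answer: 1100401/41209 ≈ 26.703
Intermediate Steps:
C(n) = 1 + 2*n (C(n) = n*2 + 1 = 2*n + 1 = 1 + 2*n)
j = 846/203 (j = -3*(32/(-29) - 12/42) = -3*(32*(-1/29) - 12*1/42) = -3*(-32/29 - 2/7) = -3*(-282/203) = 846/203 ≈ 4.1675)
(j + C(0))² = (846/203 + (1 + 2*0))² = (846/203 + (1 + 0))² = (846/203 + 1)² = (1049/203)² = 1100401/41209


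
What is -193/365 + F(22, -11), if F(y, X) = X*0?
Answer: -193/365 ≈ -0.52877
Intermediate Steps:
F(y, X) = 0
-193/365 + F(22, -11) = -193/365 + 0 = -193/365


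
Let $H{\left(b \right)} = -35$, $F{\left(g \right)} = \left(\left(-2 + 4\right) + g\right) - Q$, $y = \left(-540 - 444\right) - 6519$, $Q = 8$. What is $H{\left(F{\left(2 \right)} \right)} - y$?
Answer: $7468$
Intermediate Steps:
$y = -7503$ ($y = -984 - 6519 = -7503$)
$F{\left(g \right)} = -6 + g$ ($F{\left(g \right)} = \left(\left(-2 + 4\right) + g\right) - 8 = \left(2 + g\right) - 8 = -6 + g$)
$H{\left(F{\left(2 \right)} \right)} - y = -35 - -7503 = -35 + 7503 = 7468$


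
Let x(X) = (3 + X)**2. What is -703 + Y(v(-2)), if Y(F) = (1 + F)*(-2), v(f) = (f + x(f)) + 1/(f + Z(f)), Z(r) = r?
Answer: -1405/2 ≈ -702.50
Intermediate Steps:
v(f) = f + (3 + f)**2 + 1/(2*f) (v(f) = (f + (3 + f)**2) + 1/(f + f) = (f + (3 + f)**2) + 1/(2*f) = f + (3 + f)**2 + 1/(2*f))
Y(F) = -2 - 2*F
-703 + Y(v(-2)) = -703 + (-2 - 2*(-2 + (3 - 2)**2 + (1/2)/(-2))) = -703 + (-2 - 2*(-2 + 1**2 + (1/2)*(-1/2))) = -703 + (-2 - 2*(-2 + 1 - 1/4)) = -703 + (-2 - 2*(-5/4)) = -703 + (-2 + 5/2) = -703 + 1/2 = -1405/2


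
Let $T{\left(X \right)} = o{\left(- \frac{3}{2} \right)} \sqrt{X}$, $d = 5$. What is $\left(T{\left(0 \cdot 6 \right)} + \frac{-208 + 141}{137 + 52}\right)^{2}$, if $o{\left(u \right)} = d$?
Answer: $\frac{4489}{35721} \approx 0.12567$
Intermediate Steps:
$o{\left(u \right)} = 5$
$T{\left(X \right)} = 5 \sqrt{X}$
$\left(T{\left(0 \cdot 6 \right)} + \frac{-208 + 141}{137 + 52}\right)^{2} = \left(5 \sqrt{0 \cdot 6} + \frac{-208 + 141}{137 + 52}\right)^{2} = \left(5 \sqrt{0} - \frac{67}{189}\right)^{2} = \left(5 \cdot 0 - \frac{67}{189}\right)^{2} = \left(0 - \frac{67}{189}\right)^{2} = \left(- \frac{67}{189}\right)^{2} = \frac{4489}{35721}$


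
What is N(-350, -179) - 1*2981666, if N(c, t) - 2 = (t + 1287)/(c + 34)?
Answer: -235551733/79 ≈ -2.9817e+6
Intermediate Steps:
N(c, t) = 2 + (1287 + t)/(34 + c) (N(c, t) = 2 + (t + 1287)/(c + 34) = 2 + (1287 + t)/(34 + c))
N(-350, -179) - 1*2981666 = (1355 - 179 + 2*(-350))/(34 - 350) - 1*2981666 = (1355 - 179 - 700)/(-316) - 2981666 = -1/316*476 - 2981666 = -119/79 - 2981666 = -235551733/79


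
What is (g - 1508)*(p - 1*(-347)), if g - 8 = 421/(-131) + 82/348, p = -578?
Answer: 2637933991/7598 ≈ 3.4719e+5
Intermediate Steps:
g = 114469/22794 (g = 8 + (421/(-131) + 82/348) = 8 + (421*(-1/131) + 82*(1/348)) = 8 + (-421/131 + 41/174) = 8 - 67883/22794 = 114469/22794 ≈ 5.0219)
(g - 1508)*(p - 1*(-347)) = (114469/22794 - 1508)*(-578 - 1*(-347)) = -34258883*(-578 + 347)/22794 = -34258883/22794*(-231) = 2637933991/7598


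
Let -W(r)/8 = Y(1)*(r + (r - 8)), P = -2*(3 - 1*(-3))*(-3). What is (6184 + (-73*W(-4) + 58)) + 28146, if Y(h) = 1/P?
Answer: 307156/9 ≈ 34128.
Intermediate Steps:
P = 36 (P = -2*(3 + 3)*(-3) = -2*6*(-3) = -12*(-3) = 36)
Y(h) = 1/36
W(r) = 16/9 - 4*r/9 (W(r) = -2*(r + (r - 8))/9 = -2*(r + (-8 + r))/9 = -2*(-8 + 2*r)/9 = -8*(-2/9 + r/18) = 16/9 - 4*r/9)
(6184 + (-73*W(-4) + 58)) + 28146 = (6184 + (-73*(16/9 - 4/9*(-4)) + 58)) + 28146 = (6184 + (-73*(16/9 + 16/9) + 58)) + 28146 = (6184 + (-73*32/9 + 58)) + 28146 = (6184 + (-2336/9 + 58)) + 28146 = (6184 - 1814/9) + 28146 = 53842/9 + 28146 = 307156/9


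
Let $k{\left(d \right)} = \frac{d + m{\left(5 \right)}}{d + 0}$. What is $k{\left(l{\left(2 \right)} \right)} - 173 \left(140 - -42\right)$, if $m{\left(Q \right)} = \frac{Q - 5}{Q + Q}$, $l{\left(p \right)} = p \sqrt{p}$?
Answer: $-31485$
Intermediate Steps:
$l{\left(p \right)} = p^{\frac{3}{2}}$
$m{\left(Q \right)} = \frac{-5 + Q}{2 Q}$
$k{\left(d \right)} = 1$ ($k{\left(d \right)} = \frac{d + \frac{-5 + 5}{2 \cdot 5}}{d + 0} = \frac{d + \frac{1}{2} \cdot \frac{1}{5} \cdot 0}{d} = \frac{d + 0}{d} = \frac{d}{d} = 1$)
$k{\left(l{\left(2 \right)} \right)} - 173 \left(140 - -42\right) = 1 - 173 \left(140 - -42\right) = 1 - 173 \left(140 + 42\right) = 1 - 31486 = -31485$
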